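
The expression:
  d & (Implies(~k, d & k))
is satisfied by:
  {d: True, k: True}


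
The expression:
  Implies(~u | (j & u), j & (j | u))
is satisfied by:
  {u: True, j: True}
  {u: True, j: False}
  {j: True, u: False}


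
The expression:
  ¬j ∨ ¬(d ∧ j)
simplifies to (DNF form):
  ¬d ∨ ¬j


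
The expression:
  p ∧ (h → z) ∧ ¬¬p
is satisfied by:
  {p: True, z: True, h: False}
  {p: True, h: False, z: False}
  {p: True, z: True, h: True}


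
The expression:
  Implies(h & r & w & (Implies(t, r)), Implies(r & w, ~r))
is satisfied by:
  {w: False, r: False, h: False}
  {h: True, w: False, r: False}
  {r: True, w: False, h: False}
  {h: True, r: True, w: False}
  {w: True, h: False, r: False}
  {h: True, w: True, r: False}
  {r: True, w: True, h: False}


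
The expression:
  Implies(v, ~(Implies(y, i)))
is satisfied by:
  {y: True, v: False, i: False}
  {y: False, v: False, i: False}
  {i: True, y: True, v: False}
  {i: True, y: False, v: False}
  {v: True, y: True, i: False}


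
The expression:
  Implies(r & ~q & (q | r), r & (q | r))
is always true.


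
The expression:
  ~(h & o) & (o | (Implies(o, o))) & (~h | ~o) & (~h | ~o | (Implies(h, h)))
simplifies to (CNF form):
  ~h | ~o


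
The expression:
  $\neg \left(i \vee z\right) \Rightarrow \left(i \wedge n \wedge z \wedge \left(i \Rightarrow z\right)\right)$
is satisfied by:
  {i: True, z: True}
  {i: True, z: False}
  {z: True, i: False}


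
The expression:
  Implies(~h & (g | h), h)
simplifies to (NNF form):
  h | ~g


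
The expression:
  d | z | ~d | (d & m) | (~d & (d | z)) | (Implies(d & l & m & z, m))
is always true.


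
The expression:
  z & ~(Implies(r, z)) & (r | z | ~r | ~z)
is never true.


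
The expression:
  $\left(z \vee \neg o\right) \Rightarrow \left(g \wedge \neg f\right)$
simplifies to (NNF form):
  $\left(g \vee o\right) \wedge \left(g \vee \neg z\right) \wedge \left(o \vee \neg f\right) \wedge \left(\neg f \vee \neg z\right)$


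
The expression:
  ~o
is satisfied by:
  {o: False}


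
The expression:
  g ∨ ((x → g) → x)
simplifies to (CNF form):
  g ∨ x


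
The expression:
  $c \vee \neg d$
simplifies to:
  $c \vee \neg d$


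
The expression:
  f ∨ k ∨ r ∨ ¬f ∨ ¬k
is always true.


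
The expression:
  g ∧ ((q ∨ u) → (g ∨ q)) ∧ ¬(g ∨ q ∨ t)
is never true.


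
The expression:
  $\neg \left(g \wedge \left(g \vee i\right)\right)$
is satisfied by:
  {g: False}


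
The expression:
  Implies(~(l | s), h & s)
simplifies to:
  l | s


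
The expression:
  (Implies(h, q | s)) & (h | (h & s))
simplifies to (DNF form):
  (h & q) | (h & s)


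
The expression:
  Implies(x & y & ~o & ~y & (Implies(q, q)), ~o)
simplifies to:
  True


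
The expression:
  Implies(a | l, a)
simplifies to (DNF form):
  a | ~l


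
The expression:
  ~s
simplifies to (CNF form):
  ~s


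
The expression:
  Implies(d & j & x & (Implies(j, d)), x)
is always true.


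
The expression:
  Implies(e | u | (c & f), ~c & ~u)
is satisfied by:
  {u: False, f: False, c: False, e: False}
  {e: True, u: False, f: False, c: False}
  {f: True, e: False, u: False, c: False}
  {e: True, f: True, u: False, c: False}
  {c: True, e: False, u: False, f: False}


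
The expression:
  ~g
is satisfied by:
  {g: False}


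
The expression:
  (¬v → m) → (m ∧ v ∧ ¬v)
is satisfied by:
  {v: False, m: False}


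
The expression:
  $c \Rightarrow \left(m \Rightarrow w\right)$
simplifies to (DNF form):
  $w \vee \neg c \vee \neg m$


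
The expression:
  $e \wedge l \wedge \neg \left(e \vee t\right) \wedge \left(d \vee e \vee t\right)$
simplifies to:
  $\text{False}$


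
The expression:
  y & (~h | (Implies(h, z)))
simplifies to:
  y & (z | ~h)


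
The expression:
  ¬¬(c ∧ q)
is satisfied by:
  {c: True, q: True}


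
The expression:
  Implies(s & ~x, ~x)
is always true.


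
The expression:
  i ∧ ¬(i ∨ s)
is never true.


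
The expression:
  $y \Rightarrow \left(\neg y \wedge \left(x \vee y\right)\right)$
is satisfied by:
  {y: False}


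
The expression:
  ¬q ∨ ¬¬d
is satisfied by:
  {d: True, q: False}
  {q: False, d: False}
  {q: True, d: True}


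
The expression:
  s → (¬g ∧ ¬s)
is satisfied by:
  {s: False}


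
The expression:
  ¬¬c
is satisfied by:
  {c: True}


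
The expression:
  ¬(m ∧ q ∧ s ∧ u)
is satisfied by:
  {s: False, m: False, q: False, u: False}
  {u: True, s: False, m: False, q: False}
  {q: True, s: False, m: False, u: False}
  {u: True, q: True, s: False, m: False}
  {m: True, u: False, s: False, q: False}
  {u: True, m: True, s: False, q: False}
  {q: True, m: True, u: False, s: False}
  {u: True, q: True, m: True, s: False}
  {s: True, q: False, m: False, u: False}
  {u: True, s: True, q: False, m: False}
  {q: True, s: True, u: False, m: False}
  {u: True, q: True, s: True, m: False}
  {m: True, s: True, q: False, u: False}
  {u: True, m: True, s: True, q: False}
  {q: True, m: True, s: True, u: False}


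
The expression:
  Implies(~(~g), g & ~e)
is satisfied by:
  {g: False, e: False}
  {e: True, g: False}
  {g: True, e: False}


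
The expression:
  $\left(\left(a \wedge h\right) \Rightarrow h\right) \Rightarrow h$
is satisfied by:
  {h: True}


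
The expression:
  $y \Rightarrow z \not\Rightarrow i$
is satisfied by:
  {z: True, i: False, y: False}
  {i: False, y: False, z: False}
  {z: True, i: True, y: False}
  {i: True, z: False, y: False}
  {y: True, z: True, i: False}


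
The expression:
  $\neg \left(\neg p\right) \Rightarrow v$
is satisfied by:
  {v: True, p: False}
  {p: False, v: False}
  {p: True, v: True}


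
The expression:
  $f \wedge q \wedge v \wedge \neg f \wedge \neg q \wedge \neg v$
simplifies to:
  $\text{False}$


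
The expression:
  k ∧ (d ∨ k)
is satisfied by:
  {k: True}


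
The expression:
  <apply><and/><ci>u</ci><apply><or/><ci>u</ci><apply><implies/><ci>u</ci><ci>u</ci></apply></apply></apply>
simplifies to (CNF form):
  <ci>u</ci>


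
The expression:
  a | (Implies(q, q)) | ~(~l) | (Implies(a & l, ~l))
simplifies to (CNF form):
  True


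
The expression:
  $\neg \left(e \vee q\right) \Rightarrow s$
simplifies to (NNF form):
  $e \vee q \vee s$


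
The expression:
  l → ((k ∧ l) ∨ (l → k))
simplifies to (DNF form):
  k ∨ ¬l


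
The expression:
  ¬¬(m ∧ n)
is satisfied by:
  {m: True, n: True}


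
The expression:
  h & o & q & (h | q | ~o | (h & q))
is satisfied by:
  {h: True, o: True, q: True}


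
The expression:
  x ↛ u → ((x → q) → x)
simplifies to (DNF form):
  True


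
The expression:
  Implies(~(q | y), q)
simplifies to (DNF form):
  q | y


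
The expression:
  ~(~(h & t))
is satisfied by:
  {t: True, h: True}


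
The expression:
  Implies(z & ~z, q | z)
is always true.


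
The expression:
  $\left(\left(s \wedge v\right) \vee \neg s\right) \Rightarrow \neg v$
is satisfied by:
  {v: False}


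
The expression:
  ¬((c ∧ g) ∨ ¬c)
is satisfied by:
  {c: True, g: False}


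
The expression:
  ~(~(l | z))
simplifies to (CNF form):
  l | z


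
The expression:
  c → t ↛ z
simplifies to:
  (t ∧ ¬z) ∨ ¬c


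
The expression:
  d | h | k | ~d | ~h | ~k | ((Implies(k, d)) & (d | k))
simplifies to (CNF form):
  True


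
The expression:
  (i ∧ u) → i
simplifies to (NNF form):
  True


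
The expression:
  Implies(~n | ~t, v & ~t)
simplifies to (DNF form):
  (n & t) | (v & ~t)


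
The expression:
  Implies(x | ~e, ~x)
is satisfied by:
  {x: False}


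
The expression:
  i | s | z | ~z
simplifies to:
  True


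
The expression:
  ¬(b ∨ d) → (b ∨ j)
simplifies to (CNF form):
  b ∨ d ∨ j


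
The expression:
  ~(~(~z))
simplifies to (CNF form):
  ~z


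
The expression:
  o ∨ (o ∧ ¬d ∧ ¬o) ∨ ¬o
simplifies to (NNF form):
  True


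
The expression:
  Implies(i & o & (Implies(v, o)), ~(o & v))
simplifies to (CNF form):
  ~i | ~o | ~v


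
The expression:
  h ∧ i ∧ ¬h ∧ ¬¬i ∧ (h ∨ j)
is never true.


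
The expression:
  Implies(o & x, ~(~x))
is always true.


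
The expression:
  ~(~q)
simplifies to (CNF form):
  q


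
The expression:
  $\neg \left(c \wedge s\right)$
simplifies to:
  $\neg c \vee \neg s$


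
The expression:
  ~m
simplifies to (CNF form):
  ~m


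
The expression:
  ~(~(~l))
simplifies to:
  ~l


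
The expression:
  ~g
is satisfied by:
  {g: False}


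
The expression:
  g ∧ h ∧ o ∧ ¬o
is never true.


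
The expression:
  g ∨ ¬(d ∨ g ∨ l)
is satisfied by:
  {g: True, d: False, l: False}
  {g: True, l: True, d: False}
  {g: True, d: True, l: False}
  {g: True, l: True, d: True}
  {l: False, d: False, g: False}


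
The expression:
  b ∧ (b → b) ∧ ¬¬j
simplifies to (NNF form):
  b ∧ j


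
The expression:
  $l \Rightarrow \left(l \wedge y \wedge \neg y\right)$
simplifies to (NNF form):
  $\neg l$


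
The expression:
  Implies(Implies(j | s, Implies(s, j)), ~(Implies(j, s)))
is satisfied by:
  {s: True, j: False}
  {j: True, s: False}


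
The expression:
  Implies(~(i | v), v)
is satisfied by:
  {i: True, v: True}
  {i: True, v: False}
  {v: True, i: False}


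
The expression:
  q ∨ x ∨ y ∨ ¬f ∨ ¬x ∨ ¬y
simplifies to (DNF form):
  True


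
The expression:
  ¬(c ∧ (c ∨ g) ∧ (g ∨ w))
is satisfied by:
  {g: False, c: False, w: False}
  {w: True, g: False, c: False}
  {g: True, w: False, c: False}
  {w: True, g: True, c: False}
  {c: True, w: False, g: False}


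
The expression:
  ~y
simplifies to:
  ~y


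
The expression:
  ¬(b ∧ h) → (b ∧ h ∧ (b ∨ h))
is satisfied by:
  {h: True, b: True}


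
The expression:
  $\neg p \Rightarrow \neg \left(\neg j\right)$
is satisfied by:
  {p: True, j: True}
  {p: True, j: False}
  {j: True, p: False}


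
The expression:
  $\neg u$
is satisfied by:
  {u: False}


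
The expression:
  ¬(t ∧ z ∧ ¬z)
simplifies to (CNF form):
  True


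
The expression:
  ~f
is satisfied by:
  {f: False}


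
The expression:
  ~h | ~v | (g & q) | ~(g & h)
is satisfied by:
  {q: True, h: False, v: False, g: False}
  {q: False, h: False, v: False, g: False}
  {g: True, q: True, h: False, v: False}
  {g: True, q: False, h: False, v: False}
  {q: True, v: True, g: False, h: False}
  {v: True, g: False, h: False, q: False}
  {g: True, v: True, q: True, h: False}
  {g: True, v: True, q: False, h: False}
  {q: True, h: True, g: False, v: False}
  {h: True, g: False, v: False, q: False}
  {q: True, g: True, h: True, v: False}
  {g: True, h: True, q: False, v: False}
  {q: True, v: True, h: True, g: False}
  {v: True, h: True, g: False, q: False}
  {g: True, v: True, h: True, q: True}


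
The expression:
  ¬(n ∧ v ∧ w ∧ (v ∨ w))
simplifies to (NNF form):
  ¬n ∨ ¬v ∨ ¬w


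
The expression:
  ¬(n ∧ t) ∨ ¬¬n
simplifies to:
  True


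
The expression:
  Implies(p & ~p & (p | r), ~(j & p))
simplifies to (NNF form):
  True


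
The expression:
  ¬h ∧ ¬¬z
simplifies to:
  z ∧ ¬h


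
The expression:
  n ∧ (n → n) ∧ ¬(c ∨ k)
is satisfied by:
  {n: True, k: False, c: False}


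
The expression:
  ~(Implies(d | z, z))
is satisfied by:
  {d: True, z: False}


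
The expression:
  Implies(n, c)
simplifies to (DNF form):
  c | ~n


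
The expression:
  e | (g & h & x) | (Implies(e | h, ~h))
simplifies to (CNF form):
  (e | g | ~h) & (e | x | ~h)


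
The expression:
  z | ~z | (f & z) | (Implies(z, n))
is always true.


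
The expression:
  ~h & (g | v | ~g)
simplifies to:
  ~h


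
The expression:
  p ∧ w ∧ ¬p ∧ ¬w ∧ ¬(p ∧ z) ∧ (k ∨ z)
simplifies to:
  False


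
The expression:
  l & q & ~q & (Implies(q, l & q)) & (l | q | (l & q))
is never true.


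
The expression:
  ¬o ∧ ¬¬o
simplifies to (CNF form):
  False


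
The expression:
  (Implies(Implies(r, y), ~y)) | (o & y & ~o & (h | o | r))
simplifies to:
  ~y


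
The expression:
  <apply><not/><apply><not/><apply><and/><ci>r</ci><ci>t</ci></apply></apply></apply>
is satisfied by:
  {t: True, r: True}


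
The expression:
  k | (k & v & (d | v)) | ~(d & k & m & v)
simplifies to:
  True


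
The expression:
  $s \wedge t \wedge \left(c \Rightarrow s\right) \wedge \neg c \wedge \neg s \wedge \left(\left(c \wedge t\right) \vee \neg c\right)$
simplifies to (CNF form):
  $\text{False}$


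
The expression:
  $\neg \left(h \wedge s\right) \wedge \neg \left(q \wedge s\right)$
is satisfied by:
  {q: False, s: False, h: False}
  {h: True, q: False, s: False}
  {q: True, h: False, s: False}
  {h: True, q: True, s: False}
  {s: True, h: False, q: False}


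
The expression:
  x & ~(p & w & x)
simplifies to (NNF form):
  x & (~p | ~w)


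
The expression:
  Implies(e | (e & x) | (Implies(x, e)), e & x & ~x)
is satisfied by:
  {x: True, e: False}


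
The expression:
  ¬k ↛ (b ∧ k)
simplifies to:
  ¬k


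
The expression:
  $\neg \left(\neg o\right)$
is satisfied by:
  {o: True}


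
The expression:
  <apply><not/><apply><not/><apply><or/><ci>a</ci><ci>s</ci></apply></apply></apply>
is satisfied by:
  {a: True, s: True}
  {a: True, s: False}
  {s: True, a: False}


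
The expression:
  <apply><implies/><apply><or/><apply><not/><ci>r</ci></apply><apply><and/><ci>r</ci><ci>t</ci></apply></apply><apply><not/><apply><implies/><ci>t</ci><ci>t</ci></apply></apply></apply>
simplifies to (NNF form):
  <apply><and/><ci>r</ci><apply><not/><ci>t</ci></apply></apply>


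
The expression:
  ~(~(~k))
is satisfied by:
  {k: False}


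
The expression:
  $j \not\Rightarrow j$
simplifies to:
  $\text{False}$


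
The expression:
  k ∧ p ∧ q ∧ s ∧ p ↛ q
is never true.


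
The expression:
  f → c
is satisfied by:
  {c: True, f: False}
  {f: False, c: False}
  {f: True, c: True}


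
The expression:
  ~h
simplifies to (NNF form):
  ~h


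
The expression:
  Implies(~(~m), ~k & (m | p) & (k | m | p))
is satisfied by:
  {k: False, m: False}
  {m: True, k: False}
  {k: True, m: False}


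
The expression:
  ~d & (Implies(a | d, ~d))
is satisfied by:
  {d: False}


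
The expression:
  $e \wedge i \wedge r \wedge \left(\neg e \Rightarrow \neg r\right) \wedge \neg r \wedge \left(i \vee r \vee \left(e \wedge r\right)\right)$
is never true.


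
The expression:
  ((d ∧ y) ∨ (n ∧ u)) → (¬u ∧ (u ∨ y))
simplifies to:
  (¬d ∧ ¬n) ∨ (¬n ∧ ¬y) ∨ ¬u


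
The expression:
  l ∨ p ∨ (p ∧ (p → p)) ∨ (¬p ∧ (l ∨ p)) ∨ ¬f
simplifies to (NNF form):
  l ∨ p ∨ ¬f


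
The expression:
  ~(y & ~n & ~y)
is always true.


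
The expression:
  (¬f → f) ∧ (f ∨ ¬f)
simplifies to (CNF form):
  f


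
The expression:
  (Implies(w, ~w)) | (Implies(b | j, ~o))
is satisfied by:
  {j: False, w: False, o: False, b: False}
  {b: True, j: False, w: False, o: False}
  {j: True, b: False, w: False, o: False}
  {b: True, j: True, w: False, o: False}
  {o: True, b: False, j: False, w: False}
  {b: True, o: True, j: False, w: False}
  {o: True, j: True, b: False, w: False}
  {b: True, o: True, j: True, w: False}
  {w: True, o: False, j: False, b: False}
  {w: True, b: True, o: False, j: False}
  {w: True, j: True, o: False, b: False}
  {b: True, w: True, j: True, o: False}
  {w: True, o: True, b: False, j: False}


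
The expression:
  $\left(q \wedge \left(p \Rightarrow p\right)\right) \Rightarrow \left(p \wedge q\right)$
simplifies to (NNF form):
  $p \vee \neg q$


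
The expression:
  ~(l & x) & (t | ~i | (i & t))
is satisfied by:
  {t: True, x: False, l: False, i: False}
  {t: False, x: False, l: False, i: False}
  {i: True, t: True, x: False, l: False}
  {t: True, l: True, i: False, x: False}
  {l: True, i: False, x: False, t: False}
  {i: True, l: True, t: True, x: False}
  {t: True, x: True, i: False, l: False}
  {x: True, i: False, l: False, t: False}
  {t: True, i: True, x: True, l: False}


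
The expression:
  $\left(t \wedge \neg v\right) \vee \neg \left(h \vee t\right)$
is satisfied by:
  {v: False, h: False, t: False}
  {t: True, v: False, h: False}
  {t: True, h: True, v: False}
  {v: True, t: False, h: False}


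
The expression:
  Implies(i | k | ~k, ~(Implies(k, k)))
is never true.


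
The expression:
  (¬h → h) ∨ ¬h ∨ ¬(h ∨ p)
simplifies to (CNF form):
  True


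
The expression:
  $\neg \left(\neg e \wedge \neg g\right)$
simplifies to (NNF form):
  $e \vee g$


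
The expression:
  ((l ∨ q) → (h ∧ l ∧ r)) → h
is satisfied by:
  {q: True, l: True, h: True}
  {q: True, l: True, h: False}
  {q: True, h: True, l: False}
  {q: True, h: False, l: False}
  {l: True, h: True, q: False}
  {l: True, h: False, q: False}
  {h: True, l: False, q: False}


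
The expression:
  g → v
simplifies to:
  v ∨ ¬g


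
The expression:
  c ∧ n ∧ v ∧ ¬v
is never true.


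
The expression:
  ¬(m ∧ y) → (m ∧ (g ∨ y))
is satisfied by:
  {m: True, y: True, g: True}
  {m: True, y: True, g: False}
  {m: True, g: True, y: False}


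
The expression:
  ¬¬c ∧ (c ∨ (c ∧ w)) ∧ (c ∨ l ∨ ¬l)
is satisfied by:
  {c: True}


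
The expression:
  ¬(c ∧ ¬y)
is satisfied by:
  {y: True, c: False}
  {c: False, y: False}
  {c: True, y: True}


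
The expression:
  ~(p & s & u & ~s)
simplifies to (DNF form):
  True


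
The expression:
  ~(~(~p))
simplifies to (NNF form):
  ~p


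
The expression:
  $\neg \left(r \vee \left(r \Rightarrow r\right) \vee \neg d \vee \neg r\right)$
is never true.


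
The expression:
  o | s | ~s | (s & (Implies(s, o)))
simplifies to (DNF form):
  True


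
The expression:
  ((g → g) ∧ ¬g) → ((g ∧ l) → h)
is always true.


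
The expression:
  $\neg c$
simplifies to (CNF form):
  $\neg c$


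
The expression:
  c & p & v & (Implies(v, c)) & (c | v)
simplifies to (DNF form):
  c & p & v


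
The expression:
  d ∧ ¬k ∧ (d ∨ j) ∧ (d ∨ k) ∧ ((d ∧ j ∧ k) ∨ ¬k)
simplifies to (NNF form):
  d ∧ ¬k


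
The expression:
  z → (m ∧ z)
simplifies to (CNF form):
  m ∨ ¬z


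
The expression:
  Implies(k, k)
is always true.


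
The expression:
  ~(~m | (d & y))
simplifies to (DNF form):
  (m & ~d) | (m & ~y)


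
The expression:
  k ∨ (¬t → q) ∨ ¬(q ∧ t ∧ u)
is always true.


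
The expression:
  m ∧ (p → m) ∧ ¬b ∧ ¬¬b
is never true.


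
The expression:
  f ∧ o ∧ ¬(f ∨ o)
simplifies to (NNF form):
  False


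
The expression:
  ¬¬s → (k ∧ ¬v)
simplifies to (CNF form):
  (k ∨ ¬s) ∧ (¬s ∨ ¬v)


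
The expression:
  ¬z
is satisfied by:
  {z: False}


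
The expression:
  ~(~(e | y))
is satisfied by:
  {y: True, e: True}
  {y: True, e: False}
  {e: True, y: False}


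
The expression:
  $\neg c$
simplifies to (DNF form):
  $\neg c$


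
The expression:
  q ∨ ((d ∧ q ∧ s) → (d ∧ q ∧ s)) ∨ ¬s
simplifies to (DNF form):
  True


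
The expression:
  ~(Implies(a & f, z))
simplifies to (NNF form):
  a & f & ~z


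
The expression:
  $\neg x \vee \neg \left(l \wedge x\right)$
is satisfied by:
  {l: False, x: False}
  {x: True, l: False}
  {l: True, x: False}


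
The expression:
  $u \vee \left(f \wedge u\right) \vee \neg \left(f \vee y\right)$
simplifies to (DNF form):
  $u \vee \left(\neg f \wedge \neg y\right)$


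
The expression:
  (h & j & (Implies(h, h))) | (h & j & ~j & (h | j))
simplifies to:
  h & j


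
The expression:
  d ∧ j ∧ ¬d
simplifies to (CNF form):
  False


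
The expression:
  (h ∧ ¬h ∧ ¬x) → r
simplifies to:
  True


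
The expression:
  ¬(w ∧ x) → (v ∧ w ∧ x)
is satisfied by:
  {w: True, x: True}


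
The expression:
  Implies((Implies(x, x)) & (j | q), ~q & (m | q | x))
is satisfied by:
  {x: True, m: True, q: False, j: False}
  {x: True, q: False, m: False, j: False}
  {m: True, x: False, q: False, j: False}
  {x: False, q: False, m: False, j: False}
  {j: True, x: True, m: True, q: False}
  {j: True, x: True, q: False, m: False}
  {j: True, m: True, x: False, q: False}


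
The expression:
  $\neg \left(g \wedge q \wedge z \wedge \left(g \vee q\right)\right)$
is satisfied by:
  {g: False, q: False, z: False}
  {z: True, g: False, q: False}
  {q: True, g: False, z: False}
  {z: True, q: True, g: False}
  {g: True, z: False, q: False}
  {z: True, g: True, q: False}
  {q: True, g: True, z: False}


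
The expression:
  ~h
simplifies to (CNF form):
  ~h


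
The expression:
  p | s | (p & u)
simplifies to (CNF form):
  p | s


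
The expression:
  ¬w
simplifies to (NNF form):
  ¬w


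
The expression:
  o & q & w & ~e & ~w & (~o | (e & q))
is never true.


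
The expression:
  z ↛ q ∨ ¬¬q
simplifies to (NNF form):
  q ∨ z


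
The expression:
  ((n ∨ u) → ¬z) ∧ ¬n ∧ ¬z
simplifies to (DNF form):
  ¬n ∧ ¬z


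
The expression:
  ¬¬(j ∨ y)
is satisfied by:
  {y: True, j: True}
  {y: True, j: False}
  {j: True, y: False}


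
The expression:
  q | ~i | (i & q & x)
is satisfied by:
  {q: True, i: False}
  {i: False, q: False}
  {i: True, q: True}


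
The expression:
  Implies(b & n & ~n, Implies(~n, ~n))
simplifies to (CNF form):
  True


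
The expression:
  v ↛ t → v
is always true.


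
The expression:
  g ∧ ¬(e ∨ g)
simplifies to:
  False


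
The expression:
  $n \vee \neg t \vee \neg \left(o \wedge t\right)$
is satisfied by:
  {n: True, o: False, t: False}
  {o: False, t: False, n: False}
  {n: True, t: True, o: False}
  {t: True, o: False, n: False}
  {n: True, o: True, t: False}
  {o: True, n: False, t: False}
  {n: True, t: True, o: True}


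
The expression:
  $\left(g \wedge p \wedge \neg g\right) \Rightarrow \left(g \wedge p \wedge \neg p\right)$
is always true.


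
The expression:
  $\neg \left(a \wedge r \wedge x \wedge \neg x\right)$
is always true.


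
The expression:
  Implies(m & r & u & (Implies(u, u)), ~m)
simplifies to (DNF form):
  ~m | ~r | ~u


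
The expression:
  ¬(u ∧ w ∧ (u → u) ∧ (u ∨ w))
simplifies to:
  ¬u ∨ ¬w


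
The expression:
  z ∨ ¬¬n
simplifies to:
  n ∨ z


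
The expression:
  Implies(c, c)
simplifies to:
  True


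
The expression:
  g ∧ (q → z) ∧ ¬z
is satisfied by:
  {g: True, q: False, z: False}


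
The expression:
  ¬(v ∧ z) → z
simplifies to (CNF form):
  z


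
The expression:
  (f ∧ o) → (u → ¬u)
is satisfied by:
  {u: False, o: False, f: False}
  {f: True, u: False, o: False}
  {o: True, u: False, f: False}
  {f: True, o: True, u: False}
  {u: True, f: False, o: False}
  {f: True, u: True, o: False}
  {o: True, u: True, f: False}


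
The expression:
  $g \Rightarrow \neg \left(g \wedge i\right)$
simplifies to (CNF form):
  $\neg g \vee \neg i$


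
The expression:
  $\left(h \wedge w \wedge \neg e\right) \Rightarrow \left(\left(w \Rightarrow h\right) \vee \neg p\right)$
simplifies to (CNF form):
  $\text{True}$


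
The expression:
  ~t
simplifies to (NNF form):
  ~t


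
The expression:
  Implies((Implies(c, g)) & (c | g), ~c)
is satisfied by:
  {g: False, c: False}
  {c: True, g: False}
  {g: True, c: False}


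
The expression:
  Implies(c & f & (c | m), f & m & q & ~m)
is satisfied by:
  {c: False, f: False}
  {f: True, c: False}
  {c: True, f: False}


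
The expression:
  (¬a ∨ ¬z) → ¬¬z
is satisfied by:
  {z: True}


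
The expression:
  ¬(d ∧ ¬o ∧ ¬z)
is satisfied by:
  {o: True, z: True, d: False}
  {o: True, z: False, d: False}
  {z: True, o: False, d: False}
  {o: False, z: False, d: False}
  {d: True, o: True, z: True}
  {d: True, o: True, z: False}
  {d: True, z: True, o: False}


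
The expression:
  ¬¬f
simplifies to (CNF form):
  f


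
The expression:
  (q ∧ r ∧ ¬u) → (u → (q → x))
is always true.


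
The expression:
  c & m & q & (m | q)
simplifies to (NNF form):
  c & m & q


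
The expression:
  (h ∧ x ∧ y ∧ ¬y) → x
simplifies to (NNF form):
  True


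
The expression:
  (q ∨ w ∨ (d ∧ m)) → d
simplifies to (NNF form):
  d ∨ (¬q ∧ ¬w)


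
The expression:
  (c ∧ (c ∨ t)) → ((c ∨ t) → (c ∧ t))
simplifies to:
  t ∨ ¬c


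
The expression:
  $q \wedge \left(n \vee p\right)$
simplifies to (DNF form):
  $\left(n \wedge q\right) \vee \left(p \wedge q\right)$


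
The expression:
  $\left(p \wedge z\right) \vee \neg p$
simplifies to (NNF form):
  $z \vee \neg p$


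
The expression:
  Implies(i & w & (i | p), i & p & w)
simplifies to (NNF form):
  p | ~i | ~w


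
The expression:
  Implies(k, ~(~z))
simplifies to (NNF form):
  z | ~k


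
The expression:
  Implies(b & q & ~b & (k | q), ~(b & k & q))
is always true.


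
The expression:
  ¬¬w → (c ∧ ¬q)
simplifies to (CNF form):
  (c ∨ ¬w) ∧ (¬q ∨ ¬w)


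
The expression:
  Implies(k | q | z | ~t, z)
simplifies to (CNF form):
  (t | z) & (z | ~k) & (z | ~q)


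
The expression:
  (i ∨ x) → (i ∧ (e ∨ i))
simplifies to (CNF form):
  i ∨ ¬x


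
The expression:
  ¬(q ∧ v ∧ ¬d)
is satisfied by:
  {d: True, v: False, q: False}
  {v: False, q: False, d: False}
  {d: True, q: True, v: False}
  {q: True, v: False, d: False}
  {d: True, v: True, q: False}
  {v: True, d: False, q: False}
  {d: True, q: True, v: True}


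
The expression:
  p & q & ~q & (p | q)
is never true.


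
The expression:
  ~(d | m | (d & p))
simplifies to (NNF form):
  ~d & ~m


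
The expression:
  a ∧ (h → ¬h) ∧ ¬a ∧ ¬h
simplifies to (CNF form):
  False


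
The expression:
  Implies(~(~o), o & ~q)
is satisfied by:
  {o: False, q: False}
  {q: True, o: False}
  {o: True, q: False}


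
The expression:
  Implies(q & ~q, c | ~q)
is always true.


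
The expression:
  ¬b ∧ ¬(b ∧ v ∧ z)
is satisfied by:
  {b: False}


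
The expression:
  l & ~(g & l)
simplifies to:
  l & ~g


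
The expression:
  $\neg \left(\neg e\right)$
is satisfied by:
  {e: True}


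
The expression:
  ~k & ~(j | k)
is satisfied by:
  {j: False, k: False}


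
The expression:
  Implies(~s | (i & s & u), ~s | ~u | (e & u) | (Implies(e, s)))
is always true.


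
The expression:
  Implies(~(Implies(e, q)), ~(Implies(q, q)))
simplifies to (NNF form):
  q | ~e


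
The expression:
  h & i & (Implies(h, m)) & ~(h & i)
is never true.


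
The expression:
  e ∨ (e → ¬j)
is always true.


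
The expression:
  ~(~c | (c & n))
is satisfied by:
  {c: True, n: False}


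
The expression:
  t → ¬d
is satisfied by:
  {t: False, d: False}
  {d: True, t: False}
  {t: True, d: False}


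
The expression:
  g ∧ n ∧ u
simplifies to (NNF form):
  g ∧ n ∧ u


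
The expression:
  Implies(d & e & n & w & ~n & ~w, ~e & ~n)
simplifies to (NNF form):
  True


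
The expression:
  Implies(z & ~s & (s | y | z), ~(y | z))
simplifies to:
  s | ~z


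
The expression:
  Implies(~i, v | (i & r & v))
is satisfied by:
  {i: True, v: True}
  {i: True, v: False}
  {v: True, i: False}


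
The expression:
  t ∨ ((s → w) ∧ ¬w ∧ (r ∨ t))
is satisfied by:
  {t: True, r: True, s: False, w: False}
  {t: True, r: False, s: False, w: False}
  {t: True, w: True, r: True, s: False}
  {t: True, w: True, r: False, s: False}
  {t: True, s: True, r: True, w: False}
  {t: True, s: True, r: False, w: False}
  {t: True, s: True, w: True, r: True}
  {t: True, s: True, w: True, r: False}
  {r: True, t: False, s: False, w: False}


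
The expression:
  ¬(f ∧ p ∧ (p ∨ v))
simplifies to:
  ¬f ∨ ¬p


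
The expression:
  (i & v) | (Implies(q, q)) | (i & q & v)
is always true.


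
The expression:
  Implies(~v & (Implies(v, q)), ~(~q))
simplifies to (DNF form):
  q | v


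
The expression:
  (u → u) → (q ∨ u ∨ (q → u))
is always true.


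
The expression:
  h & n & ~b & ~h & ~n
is never true.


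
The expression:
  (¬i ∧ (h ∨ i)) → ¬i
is always true.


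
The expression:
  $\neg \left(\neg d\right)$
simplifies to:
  $d$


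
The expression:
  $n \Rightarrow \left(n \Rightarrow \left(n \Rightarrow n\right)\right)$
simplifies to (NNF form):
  $\text{True}$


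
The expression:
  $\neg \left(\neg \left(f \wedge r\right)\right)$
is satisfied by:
  {r: True, f: True}


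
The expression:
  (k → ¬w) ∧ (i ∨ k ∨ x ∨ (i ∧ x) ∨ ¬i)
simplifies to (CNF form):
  ¬k ∨ ¬w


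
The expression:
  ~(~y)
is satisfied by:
  {y: True}


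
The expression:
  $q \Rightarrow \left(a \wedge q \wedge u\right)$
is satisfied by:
  {u: True, a: True, q: False}
  {u: True, a: False, q: False}
  {a: True, u: False, q: False}
  {u: False, a: False, q: False}
  {q: True, u: True, a: True}


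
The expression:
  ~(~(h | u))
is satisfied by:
  {u: True, h: True}
  {u: True, h: False}
  {h: True, u: False}


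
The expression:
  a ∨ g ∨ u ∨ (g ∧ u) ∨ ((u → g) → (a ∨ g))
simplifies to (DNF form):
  a ∨ g ∨ u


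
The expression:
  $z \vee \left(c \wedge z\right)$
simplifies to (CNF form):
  $z$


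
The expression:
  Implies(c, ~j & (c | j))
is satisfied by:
  {c: False, j: False}
  {j: True, c: False}
  {c: True, j: False}


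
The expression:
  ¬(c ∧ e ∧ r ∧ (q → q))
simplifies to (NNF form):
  ¬c ∨ ¬e ∨ ¬r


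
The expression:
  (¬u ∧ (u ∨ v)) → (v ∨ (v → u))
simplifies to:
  True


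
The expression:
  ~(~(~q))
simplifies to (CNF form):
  ~q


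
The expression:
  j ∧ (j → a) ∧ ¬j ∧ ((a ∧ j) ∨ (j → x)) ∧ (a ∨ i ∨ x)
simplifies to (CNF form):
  False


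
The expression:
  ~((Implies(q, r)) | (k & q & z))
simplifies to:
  q & ~r & (~k | ~z)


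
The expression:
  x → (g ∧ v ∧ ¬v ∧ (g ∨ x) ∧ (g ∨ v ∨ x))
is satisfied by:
  {x: False}


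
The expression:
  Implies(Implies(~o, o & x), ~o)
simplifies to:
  ~o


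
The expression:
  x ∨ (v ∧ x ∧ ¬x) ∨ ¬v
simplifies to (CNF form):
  x ∨ ¬v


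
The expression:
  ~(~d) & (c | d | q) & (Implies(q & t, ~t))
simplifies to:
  d & (~q | ~t)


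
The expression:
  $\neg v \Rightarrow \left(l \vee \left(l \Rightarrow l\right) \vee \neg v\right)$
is always true.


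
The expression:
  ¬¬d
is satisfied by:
  {d: True}


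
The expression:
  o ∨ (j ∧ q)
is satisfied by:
  {o: True, j: True, q: True}
  {o: True, j: True, q: False}
  {o: True, q: True, j: False}
  {o: True, q: False, j: False}
  {j: True, q: True, o: False}


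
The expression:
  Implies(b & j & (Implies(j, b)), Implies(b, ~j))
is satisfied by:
  {b: False, j: False}
  {j: True, b: False}
  {b: True, j: False}


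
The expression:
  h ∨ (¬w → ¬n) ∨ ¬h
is always true.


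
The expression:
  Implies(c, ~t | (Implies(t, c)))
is always true.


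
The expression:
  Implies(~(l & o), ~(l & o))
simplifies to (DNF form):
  True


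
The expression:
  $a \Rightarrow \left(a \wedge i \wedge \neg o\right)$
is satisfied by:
  {i: True, a: False, o: False}
  {i: False, a: False, o: False}
  {o: True, i: True, a: False}
  {o: True, i: False, a: False}
  {a: True, i: True, o: False}


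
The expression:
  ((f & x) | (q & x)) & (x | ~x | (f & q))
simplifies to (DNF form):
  (f & x) | (q & x)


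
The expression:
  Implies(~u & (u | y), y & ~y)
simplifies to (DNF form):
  u | ~y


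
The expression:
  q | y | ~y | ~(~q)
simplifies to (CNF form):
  True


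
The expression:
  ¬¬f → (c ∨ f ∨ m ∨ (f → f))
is always true.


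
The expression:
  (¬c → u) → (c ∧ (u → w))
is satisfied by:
  {w: True, c: True, u: False}
  {w: True, c: False, u: False}
  {c: True, w: False, u: False}
  {w: False, c: False, u: False}
  {w: True, u: True, c: True}


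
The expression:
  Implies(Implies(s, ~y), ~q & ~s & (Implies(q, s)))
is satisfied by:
  {y: True, s: False, q: False}
  {s: False, q: False, y: False}
  {y: True, s: True, q: False}
  {y: True, q: True, s: True}


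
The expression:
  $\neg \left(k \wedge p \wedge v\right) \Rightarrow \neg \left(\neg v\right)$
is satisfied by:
  {v: True}


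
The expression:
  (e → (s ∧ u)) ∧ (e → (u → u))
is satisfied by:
  {u: True, s: True, e: False}
  {u: True, s: False, e: False}
  {s: True, u: False, e: False}
  {u: False, s: False, e: False}
  {u: True, e: True, s: True}


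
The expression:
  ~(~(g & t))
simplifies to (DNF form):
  g & t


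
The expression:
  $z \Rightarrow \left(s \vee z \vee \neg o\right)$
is always true.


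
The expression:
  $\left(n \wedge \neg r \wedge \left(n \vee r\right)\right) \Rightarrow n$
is always true.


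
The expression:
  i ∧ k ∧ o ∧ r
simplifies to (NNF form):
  i ∧ k ∧ o ∧ r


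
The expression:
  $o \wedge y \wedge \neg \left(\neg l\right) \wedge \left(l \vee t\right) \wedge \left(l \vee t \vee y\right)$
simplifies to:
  $l \wedge o \wedge y$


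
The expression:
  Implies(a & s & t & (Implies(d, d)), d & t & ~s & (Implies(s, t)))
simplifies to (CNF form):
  ~a | ~s | ~t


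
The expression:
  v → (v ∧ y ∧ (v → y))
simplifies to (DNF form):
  y ∨ ¬v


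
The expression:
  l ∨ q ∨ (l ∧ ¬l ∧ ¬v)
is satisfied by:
  {q: True, l: True}
  {q: True, l: False}
  {l: True, q: False}


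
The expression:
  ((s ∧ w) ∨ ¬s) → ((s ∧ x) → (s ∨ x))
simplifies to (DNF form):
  True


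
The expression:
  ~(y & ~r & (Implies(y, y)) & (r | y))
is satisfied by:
  {r: True, y: False}
  {y: False, r: False}
  {y: True, r: True}


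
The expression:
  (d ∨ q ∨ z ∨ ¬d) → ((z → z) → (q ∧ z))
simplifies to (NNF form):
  q ∧ z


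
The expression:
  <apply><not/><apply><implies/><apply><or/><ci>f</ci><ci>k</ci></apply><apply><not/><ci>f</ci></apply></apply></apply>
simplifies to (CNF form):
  <ci>f</ci>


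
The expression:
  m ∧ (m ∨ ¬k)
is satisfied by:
  {m: True}


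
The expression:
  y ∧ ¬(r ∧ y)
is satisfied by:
  {y: True, r: False}


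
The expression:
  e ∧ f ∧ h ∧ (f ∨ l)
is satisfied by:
  {h: True, e: True, f: True}


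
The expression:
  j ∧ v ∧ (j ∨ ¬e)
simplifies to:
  j ∧ v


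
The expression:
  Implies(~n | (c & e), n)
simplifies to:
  n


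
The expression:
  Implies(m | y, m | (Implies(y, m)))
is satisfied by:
  {m: True, y: False}
  {y: False, m: False}
  {y: True, m: True}


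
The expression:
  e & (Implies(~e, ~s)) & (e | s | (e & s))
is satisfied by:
  {e: True}


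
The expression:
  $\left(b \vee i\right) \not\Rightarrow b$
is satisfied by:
  {i: True, b: False}


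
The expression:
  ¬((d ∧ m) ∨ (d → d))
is never true.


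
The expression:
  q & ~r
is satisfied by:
  {q: True, r: False}


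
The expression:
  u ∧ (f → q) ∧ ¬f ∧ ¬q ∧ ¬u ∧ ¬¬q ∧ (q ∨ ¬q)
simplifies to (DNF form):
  False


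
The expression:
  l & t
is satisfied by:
  {t: True, l: True}


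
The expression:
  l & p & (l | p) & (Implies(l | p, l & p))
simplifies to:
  l & p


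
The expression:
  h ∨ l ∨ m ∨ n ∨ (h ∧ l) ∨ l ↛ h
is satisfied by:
  {n: True, m: True, l: True, h: True}
  {n: True, m: True, l: True, h: False}
  {n: True, m: True, h: True, l: False}
  {n: True, m: True, h: False, l: False}
  {n: True, l: True, h: True, m: False}
  {n: True, l: True, h: False, m: False}
  {n: True, l: False, h: True, m: False}
  {n: True, l: False, h: False, m: False}
  {m: True, l: True, h: True, n: False}
  {m: True, l: True, h: False, n: False}
  {m: True, h: True, l: False, n: False}
  {m: True, h: False, l: False, n: False}
  {l: True, h: True, m: False, n: False}
  {l: True, m: False, h: False, n: False}
  {h: True, m: False, l: False, n: False}


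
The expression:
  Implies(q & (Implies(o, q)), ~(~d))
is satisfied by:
  {d: True, q: False}
  {q: False, d: False}
  {q: True, d: True}


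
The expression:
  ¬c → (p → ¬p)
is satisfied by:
  {c: True, p: False}
  {p: False, c: False}
  {p: True, c: True}


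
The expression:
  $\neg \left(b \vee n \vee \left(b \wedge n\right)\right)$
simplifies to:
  $\neg b \wedge \neg n$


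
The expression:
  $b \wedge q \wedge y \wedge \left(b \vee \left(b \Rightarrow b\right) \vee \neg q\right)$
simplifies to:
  $b \wedge q \wedge y$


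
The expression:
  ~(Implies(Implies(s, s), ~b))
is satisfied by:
  {b: True}


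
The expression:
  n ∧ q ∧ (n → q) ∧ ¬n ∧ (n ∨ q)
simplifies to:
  False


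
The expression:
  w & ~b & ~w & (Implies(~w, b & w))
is never true.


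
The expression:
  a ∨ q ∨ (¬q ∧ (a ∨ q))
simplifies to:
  a ∨ q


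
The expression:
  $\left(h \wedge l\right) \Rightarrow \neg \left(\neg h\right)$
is always true.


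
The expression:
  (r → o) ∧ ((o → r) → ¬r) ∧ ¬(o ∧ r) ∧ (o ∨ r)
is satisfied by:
  {o: True, r: False}


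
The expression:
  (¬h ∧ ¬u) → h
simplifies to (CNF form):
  h ∨ u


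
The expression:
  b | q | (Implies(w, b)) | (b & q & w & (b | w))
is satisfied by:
  {b: True, q: True, w: False}
  {b: True, w: False, q: False}
  {q: True, w: False, b: False}
  {q: False, w: False, b: False}
  {b: True, q: True, w: True}
  {b: True, w: True, q: False}
  {q: True, w: True, b: False}


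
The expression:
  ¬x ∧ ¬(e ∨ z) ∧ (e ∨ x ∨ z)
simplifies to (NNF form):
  False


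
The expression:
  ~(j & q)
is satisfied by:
  {q: False, j: False}
  {j: True, q: False}
  {q: True, j: False}


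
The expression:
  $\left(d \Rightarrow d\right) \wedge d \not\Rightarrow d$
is never true.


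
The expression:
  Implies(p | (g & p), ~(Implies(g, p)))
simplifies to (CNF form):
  ~p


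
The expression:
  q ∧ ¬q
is never true.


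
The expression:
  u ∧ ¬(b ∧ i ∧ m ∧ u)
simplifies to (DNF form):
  (u ∧ ¬b) ∨ (u ∧ ¬i) ∨ (u ∧ ¬m)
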